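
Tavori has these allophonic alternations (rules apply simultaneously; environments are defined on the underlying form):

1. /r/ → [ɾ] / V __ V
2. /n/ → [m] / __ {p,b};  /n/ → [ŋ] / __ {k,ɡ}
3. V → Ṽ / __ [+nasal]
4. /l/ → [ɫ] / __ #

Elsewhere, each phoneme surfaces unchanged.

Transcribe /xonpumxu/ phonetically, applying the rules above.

/x/ — not in any rule's target class → [x].
/o/ (between /x/ and /n/): before a nasal consonant, so rule 3 applies → [õ].
Rule 2 applies to /n/ (between /o/ and /p/: before a labial or velar stop) → [m].
/p/ stays [p].
/u/ — between /p/ and /m/, before a nasal consonant — surfaces as [ũ] (rule 3).
/m/ — not in any rule's target class → [m].
/x/ stays [x].
/u/ (word-final) is in the target of rule 3 but the environment (before a nasal consonant) is not met → [u].

[xõmpũmxu]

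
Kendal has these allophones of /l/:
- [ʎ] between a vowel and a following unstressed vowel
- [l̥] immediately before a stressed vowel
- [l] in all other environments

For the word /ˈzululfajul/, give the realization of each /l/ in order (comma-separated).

Occurrence 1 (position 3): between a vowel and a following unstressed vowel → [ʎ].
Occurrence 2 (position 5): no conditioning environment matches → elsewhere allophone [l].
Occurrence 3 (position 10): no conditioning environment matches → elsewhere allophone [l].

[ʎ], [l], [l]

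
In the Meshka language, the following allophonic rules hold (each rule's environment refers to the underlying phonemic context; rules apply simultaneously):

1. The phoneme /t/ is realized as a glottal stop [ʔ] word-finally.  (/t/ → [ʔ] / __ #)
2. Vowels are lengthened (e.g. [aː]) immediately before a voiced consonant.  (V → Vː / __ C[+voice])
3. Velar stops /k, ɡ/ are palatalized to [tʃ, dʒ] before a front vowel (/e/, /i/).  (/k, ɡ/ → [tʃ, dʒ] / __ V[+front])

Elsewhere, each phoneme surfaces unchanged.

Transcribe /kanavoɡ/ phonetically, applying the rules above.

[kaːnaːvoːɡ]

/k/ (word-initial) is in the target of rule 3 but the environment (before a front vowel) is not met → [k].
Rule 2 applies to /a/ (between /k/ and /n/: before a voiced consonant) → [aː].
/n/ (between /a/ and /a/): no rule targets it → [n].
Rule 2 applies to /a/ (between /n/ and /v/: before a voiced consonant) → [aː].
/v/ — not in any rule's target class → [v].
/o/ (between /v/ and /ɡ/) occurs before a voiced consonant → [oː] by rule 2.
/ɡ/ (word-final): rule 3 targets it, but not before a front vowel → unchanged [ɡ].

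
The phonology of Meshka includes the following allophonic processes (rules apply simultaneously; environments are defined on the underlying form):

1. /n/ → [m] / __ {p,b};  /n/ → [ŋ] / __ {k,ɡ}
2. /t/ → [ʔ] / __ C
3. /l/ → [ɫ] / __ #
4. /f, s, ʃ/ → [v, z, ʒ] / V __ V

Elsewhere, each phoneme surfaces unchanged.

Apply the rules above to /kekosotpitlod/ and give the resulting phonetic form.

/s/ — between /o/ and /o/, between two vowels — surfaces as [z] (rule 4).
/t/ — between /o/ and /p/, immediately before a consonant — surfaces as [ʔ] (rule 2).
/t/ meets the environment for rule 2 (immediately before a consonant) → [ʔ].
/l/ (between /t/ and /o/) is in the target of rule 3 but the environment (word-finally) is not met → [l].

[kekozoʔpiʔlod]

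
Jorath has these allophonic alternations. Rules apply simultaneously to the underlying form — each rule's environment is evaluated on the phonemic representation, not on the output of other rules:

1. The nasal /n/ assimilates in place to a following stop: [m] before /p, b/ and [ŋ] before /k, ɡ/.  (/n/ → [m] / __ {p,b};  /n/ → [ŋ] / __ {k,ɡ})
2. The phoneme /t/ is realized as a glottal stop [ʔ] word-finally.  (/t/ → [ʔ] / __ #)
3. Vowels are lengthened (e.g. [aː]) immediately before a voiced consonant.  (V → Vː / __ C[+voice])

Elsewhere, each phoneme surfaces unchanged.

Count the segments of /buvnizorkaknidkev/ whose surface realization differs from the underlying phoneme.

Segments that undergo a rule: /u/ → [uː] (rule 3); /i/ → [iː] (rule 3); /o/ → [oː] (rule 3); /i/ → [iː] (rule 3); /e/ → [eː] (rule 3).
All other segments surface unchanged.

5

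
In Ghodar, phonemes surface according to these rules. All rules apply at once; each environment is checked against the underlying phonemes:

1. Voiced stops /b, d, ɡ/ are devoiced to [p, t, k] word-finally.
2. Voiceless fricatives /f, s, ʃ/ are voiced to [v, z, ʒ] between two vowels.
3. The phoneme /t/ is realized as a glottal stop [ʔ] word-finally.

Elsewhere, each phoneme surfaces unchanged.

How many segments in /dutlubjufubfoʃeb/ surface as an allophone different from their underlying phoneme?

3

Segments that undergo a rule: /f/ → [v] (rule 2); /ʃ/ → [ʒ] (rule 2); /b/ → [p] (rule 1).
All other segments surface unchanged.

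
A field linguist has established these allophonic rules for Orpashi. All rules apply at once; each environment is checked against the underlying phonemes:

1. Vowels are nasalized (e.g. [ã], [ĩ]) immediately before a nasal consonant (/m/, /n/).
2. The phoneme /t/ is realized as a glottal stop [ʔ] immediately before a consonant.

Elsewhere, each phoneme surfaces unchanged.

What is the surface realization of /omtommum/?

/o/ — word-initial, before a nasal consonant — surfaces as [õ] (rule 1).
/t/ (between /m/ and /o/) fails the environment for rule 2, so it stays [t].
/o/ (between /t/ and /m/) occurs before a nasal consonant → [õ] by rule 1.
/u/ (between /m/ and /m/) occurs before a nasal consonant → [ũ] by rule 1.

[õmtõmmũm]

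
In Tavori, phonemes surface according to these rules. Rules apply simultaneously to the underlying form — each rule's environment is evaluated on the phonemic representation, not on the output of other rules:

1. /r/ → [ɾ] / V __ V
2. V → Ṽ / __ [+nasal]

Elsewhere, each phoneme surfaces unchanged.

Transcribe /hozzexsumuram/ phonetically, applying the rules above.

/o/ (between /h/ and /z/) is in the target of rule 2 but the environment (before a nasal consonant) is not met → [o].
/e/ (between /z/ and /x/) is in the target of rule 2 but the environment (before a nasal consonant) is not met → [e].
Rule 2 applies to /u/ (between /s/ and /m/: before a nasal consonant) → [ũ].
/u/ (between /m/ and /r/) is in the target of rule 2 but the environment (before a nasal consonant) is not met → [u].
/r/ meets the environment for rule 1 (between two vowels) → [ɾ].
/a/ (between /r/ and /m/) occurs before a nasal consonant → [ã] by rule 2.

[hozzexsũmuɾãm]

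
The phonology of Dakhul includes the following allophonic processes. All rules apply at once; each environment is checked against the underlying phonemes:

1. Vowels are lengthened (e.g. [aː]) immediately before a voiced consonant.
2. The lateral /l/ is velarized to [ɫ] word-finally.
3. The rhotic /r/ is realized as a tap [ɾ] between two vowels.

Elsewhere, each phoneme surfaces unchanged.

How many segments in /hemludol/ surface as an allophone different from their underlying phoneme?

Segments that undergo a rule: /e/ → [eː] (rule 1); /u/ → [uː] (rule 1); /o/ → [oː] (rule 1); /l/ → [ɫ] (rule 2).
All other segments surface unchanged.

4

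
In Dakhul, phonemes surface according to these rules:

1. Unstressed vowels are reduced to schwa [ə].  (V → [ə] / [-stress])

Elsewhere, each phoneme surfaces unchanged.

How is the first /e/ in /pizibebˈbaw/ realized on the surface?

/e/ meets the environment for rule 1 (in an unstressed syllable) → [ə].

[ə]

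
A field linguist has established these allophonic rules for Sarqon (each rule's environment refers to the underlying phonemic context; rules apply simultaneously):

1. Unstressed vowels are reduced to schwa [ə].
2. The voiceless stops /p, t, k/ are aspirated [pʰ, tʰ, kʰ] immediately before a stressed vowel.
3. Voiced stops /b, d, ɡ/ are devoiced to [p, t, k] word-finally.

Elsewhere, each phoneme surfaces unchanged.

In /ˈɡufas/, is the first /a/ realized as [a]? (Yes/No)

/a/ meets the environment for rule 1 (in an unstressed syllable) → [ə].
The actual realization is [ə], not [a].

No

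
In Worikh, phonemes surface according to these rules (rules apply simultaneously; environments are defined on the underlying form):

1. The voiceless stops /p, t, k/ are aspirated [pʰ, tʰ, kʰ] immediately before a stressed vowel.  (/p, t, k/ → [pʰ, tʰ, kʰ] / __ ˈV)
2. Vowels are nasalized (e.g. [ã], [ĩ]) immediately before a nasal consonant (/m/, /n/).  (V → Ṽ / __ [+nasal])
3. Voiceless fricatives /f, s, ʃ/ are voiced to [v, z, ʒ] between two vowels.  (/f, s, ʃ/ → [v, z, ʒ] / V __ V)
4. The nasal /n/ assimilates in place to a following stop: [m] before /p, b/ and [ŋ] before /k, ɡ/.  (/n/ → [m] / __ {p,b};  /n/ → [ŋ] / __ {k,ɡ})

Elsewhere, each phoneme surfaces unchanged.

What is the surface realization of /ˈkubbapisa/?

/k/ (word-initial): immediately before a stressed vowel, so rule 1 applies → [kʰ].
/u/ — between /k/ and /b/; rule 2 does not apply here → [u].
/b/ stays [b].
/b/ (between /b/ and /a/) is unaffected → [b].
/a/ (between /b/ and /p/) fails the environment for rule 2, so it stays [a].
/p/ — between /a/ and /i/; rule 1 does not apply here → [p].
/i/ (between /p/ and /s/) is in the target of rule 2 but the environment (before a nasal consonant) is not met → [i].
/s/ (between /i/ and /a/): between two vowels, so rule 3 applies → [z].
/a/ (word-final): rule 2 targets it, but not before a nasal consonant → unchanged [a].

[ˈkʰubbapiza]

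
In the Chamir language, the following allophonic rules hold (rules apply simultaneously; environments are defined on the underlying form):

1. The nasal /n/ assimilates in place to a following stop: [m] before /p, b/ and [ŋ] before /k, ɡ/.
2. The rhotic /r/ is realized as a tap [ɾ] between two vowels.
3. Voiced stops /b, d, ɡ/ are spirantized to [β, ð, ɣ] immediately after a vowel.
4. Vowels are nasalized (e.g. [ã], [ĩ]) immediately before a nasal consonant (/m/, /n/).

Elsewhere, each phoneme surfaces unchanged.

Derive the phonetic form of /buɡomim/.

[buɣõmĩm]

/b/ (word-initial) fails the environment for rule 3, so it stays [b].
/u/ (between /b/ and /ɡ/): rule 4 targets it, but not before a nasal consonant → unchanged [u].
/ɡ/ meets the environment for rule 3 (immediately after a vowel) → [ɣ].
/o/ (between /ɡ/ and /m/): before a nasal consonant, so rule 4 applies → [õ].
Rule 4 applies to /i/ (between /m/ and /m/: before a nasal consonant) → [ĩ].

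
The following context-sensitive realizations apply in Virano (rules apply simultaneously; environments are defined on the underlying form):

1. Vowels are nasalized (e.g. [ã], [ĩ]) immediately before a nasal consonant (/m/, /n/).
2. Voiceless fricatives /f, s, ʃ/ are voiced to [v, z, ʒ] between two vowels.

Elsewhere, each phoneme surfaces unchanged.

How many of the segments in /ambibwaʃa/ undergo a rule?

2

Segments that undergo a rule: /a/ → [ã] (rule 1); /ʃ/ → [ʒ] (rule 2).
All other segments surface unchanged.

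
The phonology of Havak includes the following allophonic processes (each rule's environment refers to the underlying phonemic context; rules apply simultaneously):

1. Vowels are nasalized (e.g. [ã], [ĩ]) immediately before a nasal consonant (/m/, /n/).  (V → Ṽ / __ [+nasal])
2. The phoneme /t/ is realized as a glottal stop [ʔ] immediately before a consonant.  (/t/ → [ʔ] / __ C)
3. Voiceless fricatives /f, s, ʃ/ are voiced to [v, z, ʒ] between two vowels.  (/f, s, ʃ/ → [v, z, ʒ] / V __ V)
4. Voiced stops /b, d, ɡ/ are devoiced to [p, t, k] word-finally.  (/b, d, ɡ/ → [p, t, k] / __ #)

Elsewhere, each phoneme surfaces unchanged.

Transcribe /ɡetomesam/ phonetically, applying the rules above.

[ɡetõmezãm]

/ɡ/ — word-initial; rule 4 does not apply here → [ɡ].
/e/ (between /ɡ/ and /t/): rule 1 targets it, but not before a nasal consonant → unchanged [e].
/t/ (between /e/ and /o/) fails the environment for rule 2, so it stays [t].
/o/ (between /t/ and /m/) occurs before a nasal consonant → [õ] by rule 1.
/m/ stays [m].
/e/ (between /m/ and /s/) fails the environment for rule 1, so it stays [e].
/s/ meets the environment for rule 3 (between two vowels) → [z].
Rule 1 applies to /a/ (between /s/ and /m/: before a nasal consonant) → [ã].
/m/ (word-final) is unaffected → [m].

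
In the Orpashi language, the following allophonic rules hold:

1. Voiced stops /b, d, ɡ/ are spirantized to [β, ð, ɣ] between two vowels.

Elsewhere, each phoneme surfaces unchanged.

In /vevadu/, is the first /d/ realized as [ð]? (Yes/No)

/d/ (between /a/ and /u/) occurs between two vowels → [ð] by rule 1.
The actual realization is [ð], which matches [ð].

Yes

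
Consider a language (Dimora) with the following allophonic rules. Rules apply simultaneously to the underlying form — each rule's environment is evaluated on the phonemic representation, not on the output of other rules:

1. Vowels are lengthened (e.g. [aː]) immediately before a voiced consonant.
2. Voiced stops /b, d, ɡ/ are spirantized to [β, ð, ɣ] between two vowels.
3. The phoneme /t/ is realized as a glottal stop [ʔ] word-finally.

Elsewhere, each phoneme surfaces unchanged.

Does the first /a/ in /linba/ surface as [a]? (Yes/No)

/a/ — word-final; rule 1 does not apply here → [a].
The actual realization is [a], which matches [a].

Yes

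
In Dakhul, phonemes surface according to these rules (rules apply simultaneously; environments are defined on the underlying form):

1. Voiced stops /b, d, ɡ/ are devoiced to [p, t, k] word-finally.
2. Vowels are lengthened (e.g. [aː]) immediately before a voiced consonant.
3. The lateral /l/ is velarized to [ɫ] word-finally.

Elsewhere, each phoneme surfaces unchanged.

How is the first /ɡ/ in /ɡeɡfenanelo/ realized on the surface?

/ɡ/ — word-initial; rule 1 does not apply here → [ɡ].

[ɡ]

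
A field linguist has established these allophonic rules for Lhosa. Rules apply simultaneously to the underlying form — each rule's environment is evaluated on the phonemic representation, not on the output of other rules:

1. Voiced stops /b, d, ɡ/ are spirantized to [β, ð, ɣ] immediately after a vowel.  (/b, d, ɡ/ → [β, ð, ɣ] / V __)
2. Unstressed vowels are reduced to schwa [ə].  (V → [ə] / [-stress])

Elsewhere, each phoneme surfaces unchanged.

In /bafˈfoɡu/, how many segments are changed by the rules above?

Segments that undergo a rule: /a/ → [ə] (rule 2); /ɡ/ → [ɣ] (rule 1); /u/ → [ə] (rule 2).
All other segments surface unchanged.

3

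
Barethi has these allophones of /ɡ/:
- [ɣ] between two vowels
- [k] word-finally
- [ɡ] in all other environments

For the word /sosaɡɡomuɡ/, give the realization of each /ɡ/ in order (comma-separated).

[ɡ], [ɡ], [k]

Occurrence 1 (position 5): no conditioning environment matches → elsewhere allophone [ɡ].
Occurrence 2 (position 6): no conditioning environment matches → elsewhere allophone [ɡ].
Occurrence 3 (position 10): word-finally → [k].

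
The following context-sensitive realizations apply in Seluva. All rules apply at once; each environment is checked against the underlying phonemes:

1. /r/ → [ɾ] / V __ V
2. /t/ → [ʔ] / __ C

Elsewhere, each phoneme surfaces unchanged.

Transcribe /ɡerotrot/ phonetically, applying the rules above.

/ɡ/ stays [ɡ].
/e/ — not in any rule's target class → [e].
/r/ (between /e/ and /o/) occurs between two vowels → [ɾ] by rule 1.
/o/ — not in any rule's target class → [o].
/t/ meets the environment for rule 2 (immediately before a consonant) → [ʔ].
/r/ (between /t/ and /o/) is in the target of rule 1 but the environment (between two vowels) is not met → [r].
/o/ (between /r/ and /t/) is unaffected → [o].
/t/ (word-final): rule 2 targets it, but not immediately before a consonant → unchanged [t].

[ɡeɾoʔrot]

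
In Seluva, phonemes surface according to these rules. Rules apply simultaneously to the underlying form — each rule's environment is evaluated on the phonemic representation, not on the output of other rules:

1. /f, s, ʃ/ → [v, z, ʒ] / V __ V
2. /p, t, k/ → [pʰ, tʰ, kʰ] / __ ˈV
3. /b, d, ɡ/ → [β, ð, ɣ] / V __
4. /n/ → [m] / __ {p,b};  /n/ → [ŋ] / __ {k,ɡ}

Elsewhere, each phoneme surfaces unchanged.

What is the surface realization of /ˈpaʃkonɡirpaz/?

[ˈpʰaʃkoŋɡirpaz]

/p/ (word-initial) occurs immediately before a stressed vowel → [pʰ] by rule 2.
/a/ (between /p/ and /ʃ/) is unaffected → [a].
/ʃ/ (between /a/ and /k/): rule 1 targets it, but not between two vowels → unchanged [ʃ].
/k/ (between /ʃ/ and /o/) is in the target of rule 2 but the environment (immediately before a stressed vowel) is not met → [k].
/o/ (between /k/ and /n/) is unaffected → [o].
/n/ — between /o/ and /ɡ/, before a labial or velar stop — surfaces as [ŋ] (rule 4).
/ɡ/ (between /n/ and /i/) is in the target of rule 3 but the environment (immediately after a vowel) is not met → [ɡ].
/i/ (between /ɡ/ and /r/) is unaffected → [i].
/r/ — not in any rule's target class → [r].
/p/ (between /r/ and /a/) is in the target of rule 2 but the environment (immediately before a stressed vowel) is not met → [p].
/a/ (between /p/ and /z/): no rule targets it → [a].
/z/ (word-final): no rule targets it → [z].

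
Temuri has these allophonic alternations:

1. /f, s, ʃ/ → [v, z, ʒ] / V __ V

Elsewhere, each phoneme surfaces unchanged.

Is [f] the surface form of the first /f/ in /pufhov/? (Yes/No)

Yes

/f/ (between /u/ and /h/) is in the target of rule 1 but the environment (between two vowels) is not met → [f].
The actual realization is [f], which matches [f].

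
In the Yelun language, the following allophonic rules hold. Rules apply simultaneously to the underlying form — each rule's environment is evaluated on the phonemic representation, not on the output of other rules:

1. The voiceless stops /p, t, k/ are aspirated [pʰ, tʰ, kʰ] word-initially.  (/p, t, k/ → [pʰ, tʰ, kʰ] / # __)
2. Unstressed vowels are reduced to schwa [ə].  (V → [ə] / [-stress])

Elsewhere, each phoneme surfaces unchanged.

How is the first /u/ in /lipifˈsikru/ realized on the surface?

/u/ (word-final) occurs in an unstressed syllable → [ə] by rule 2.

[ə]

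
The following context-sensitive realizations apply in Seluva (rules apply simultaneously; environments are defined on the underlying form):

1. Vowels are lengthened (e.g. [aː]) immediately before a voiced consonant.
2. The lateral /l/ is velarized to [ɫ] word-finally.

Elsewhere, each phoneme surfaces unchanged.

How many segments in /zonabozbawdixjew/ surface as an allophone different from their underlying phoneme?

Segments that undergo a rule: /o/ → [oː] (rule 1); /a/ → [aː] (rule 1); /o/ → [oː] (rule 1); /a/ → [aː] (rule 1); /e/ → [eː] (rule 1).
All other segments surface unchanged.

5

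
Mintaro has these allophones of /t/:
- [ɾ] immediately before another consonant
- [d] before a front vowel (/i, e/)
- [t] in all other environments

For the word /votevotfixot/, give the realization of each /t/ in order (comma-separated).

[d], [ɾ], [t]

Occurrence 1 (position 3): before a front vowel (/i, e/) → [d].
Occurrence 2 (position 7): immediately before another consonant → [ɾ].
Occurrence 3 (position 12): no conditioning environment matches → elsewhere allophone [t].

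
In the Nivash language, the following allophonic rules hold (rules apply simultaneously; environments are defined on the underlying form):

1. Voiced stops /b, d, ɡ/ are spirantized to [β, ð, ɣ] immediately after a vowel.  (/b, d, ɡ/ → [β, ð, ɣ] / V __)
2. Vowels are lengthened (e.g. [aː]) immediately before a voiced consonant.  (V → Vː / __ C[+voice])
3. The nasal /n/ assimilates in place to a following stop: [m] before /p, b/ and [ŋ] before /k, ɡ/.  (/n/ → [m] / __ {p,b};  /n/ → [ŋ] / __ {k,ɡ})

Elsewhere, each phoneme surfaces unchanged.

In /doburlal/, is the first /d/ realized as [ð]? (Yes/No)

/d/ (word-initial) is in the target of rule 1 but the environment (immediately after a vowel) is not met → [d].
The actual realization is [d], not [ð].

No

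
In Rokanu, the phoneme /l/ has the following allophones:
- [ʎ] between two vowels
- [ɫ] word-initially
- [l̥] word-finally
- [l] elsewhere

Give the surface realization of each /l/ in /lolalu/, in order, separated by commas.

Occurrence 1 (position 1): word-initially → [ɫ].
Occurrence 2 (position 3): between two vowels → [ʎ].
Occurrence 3 (position 5): between two vowels → [ʎ].

[ɫ], [ʎ], [ʎ]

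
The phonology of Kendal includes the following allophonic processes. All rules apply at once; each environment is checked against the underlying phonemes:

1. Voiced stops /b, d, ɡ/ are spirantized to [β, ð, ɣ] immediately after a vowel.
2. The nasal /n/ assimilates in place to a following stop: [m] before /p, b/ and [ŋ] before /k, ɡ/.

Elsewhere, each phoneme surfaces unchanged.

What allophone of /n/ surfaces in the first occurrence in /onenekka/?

[n]

/n/ (between /o/ and /e/): rule 2 targets it, but not before a labial or velar stop → unchanged [n].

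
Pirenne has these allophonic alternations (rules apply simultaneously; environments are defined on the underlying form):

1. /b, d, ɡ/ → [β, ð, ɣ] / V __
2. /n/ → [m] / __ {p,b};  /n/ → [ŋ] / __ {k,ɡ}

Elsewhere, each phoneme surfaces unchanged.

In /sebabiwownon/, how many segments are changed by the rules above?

2

Segments that undergo a rule: /b/ → [β] (rule 1); /b/ → [β] (rule 1).
All other segments surface unchanged.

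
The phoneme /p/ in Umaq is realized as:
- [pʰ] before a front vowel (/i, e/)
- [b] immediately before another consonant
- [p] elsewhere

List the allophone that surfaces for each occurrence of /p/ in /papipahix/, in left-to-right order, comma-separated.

Occurrence 1 (position 1): no conditioning environment matches → elsewhere allophone [p].
Occurrence 2 (position 3): before a front vowel (/i, e/) → [pʰ].
Occurrence 3 (position 5): no conditioning environment matches → elsewhere allophone [p].

[p], [pʰ], [p]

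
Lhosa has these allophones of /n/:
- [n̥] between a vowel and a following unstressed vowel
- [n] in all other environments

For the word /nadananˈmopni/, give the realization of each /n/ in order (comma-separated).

Occurrence 1 (position 1): no conditioning environment matches → elsewhere allophone [n].
Occurrence 2 (position 5): between a vowel and a following unstressed vowel → [n̥].
Occurrence 3 (position 7): no conditioning environment matches → elsewhere allophone [n].
Occurrence 4 (position 11): no conditioning environment matches → elsewhere allophone [n].

[n], [n̥], [n], [n]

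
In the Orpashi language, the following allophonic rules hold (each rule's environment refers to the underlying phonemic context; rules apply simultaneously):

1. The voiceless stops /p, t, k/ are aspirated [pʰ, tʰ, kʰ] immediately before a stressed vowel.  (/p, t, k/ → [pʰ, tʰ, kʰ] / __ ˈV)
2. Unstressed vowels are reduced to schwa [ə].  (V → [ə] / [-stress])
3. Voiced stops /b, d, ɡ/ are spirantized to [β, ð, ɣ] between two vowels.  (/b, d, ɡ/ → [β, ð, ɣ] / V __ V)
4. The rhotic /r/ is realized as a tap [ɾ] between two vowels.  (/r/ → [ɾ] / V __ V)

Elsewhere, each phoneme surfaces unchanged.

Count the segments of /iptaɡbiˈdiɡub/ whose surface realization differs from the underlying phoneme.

Segments that undergo a rule: /i/ → [ə] (rule 2); /a/ → [ə] (rule 2); /i/ → [ə] (rule 2); /d/ → [ð] (rule 3); /ɡ/ → [ɣ] (rule 3); /u/ → [ə] (rule 2).
All other segments surface unchanged.

6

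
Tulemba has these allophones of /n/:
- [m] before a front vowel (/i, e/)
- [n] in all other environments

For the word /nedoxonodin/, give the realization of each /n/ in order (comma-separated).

[m], [n], [n]

Occurrence 1 (position 1): before a front vowel (/i, e/) → [m].
Occurrence 2 (position 7): no conditioning environment matches → elsewhere allophone [n].
Occurrence 3 (position 11): no conditioning environment matches → elsewhere allophone [n].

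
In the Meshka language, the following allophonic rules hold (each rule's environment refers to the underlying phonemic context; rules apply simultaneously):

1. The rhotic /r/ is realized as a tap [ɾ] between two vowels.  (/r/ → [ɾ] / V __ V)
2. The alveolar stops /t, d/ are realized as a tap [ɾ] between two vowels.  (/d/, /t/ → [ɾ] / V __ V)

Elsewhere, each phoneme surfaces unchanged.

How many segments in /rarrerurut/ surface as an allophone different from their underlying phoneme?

Segments that undergo a rule: /r/ → [ɾ] (rule 1); /r/ → [ɾ] (rule 1).
All other segments surface unchanged.

2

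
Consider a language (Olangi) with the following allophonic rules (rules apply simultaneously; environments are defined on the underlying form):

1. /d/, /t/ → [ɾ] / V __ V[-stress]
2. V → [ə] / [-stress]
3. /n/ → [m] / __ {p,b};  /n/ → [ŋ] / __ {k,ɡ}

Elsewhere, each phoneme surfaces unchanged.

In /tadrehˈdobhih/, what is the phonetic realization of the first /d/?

/d/ (between /a/ and /r/) fails the environment for rule 1, so it stays [d].

[d]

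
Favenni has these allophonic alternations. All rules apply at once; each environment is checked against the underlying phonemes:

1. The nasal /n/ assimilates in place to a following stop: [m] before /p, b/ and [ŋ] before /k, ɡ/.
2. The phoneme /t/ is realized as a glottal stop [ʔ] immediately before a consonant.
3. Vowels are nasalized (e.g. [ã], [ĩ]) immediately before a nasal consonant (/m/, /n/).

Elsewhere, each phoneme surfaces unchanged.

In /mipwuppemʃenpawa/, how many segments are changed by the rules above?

Segments that undergo a rule: /e/ → [ẽ] (rule 3); /e/ → [ẽ] (rule 3); /n/ → [m] (rule 1).
All other segments surface unchanged.

3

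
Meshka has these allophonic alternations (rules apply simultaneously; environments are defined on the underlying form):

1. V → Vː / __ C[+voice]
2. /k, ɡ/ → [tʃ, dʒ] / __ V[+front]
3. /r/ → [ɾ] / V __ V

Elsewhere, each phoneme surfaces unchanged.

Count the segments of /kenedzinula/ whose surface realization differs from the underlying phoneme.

Segments that undergo a rule: /k/ → [tʃ] (rule 2); /e/ → [eː] (rule 1); /e/ → [eː] (rule 1); /i/ → [iː] (rule 1); /u/ → [uː] (rule 1).
All other segments surface unchanged.

5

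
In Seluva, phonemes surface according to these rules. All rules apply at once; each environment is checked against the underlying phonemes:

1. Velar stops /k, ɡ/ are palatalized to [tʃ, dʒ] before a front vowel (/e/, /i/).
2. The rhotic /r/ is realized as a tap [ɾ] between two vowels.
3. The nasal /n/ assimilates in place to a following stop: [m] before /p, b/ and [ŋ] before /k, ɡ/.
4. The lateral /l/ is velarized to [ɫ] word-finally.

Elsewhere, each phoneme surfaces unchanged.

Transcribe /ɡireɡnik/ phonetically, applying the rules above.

[dʒiɾeɡnik]

/ɡ/ meets the environment for rule 1 (before a front vowel) → [dʒ].
/i/ — not in any rule's target class → [i].
/r/ (between /i/ and /e/) occurs between two vowels → [ɾ] by rule 2.
/e/ — not in any rule's target class → [e].
/ɡ/ (between /e/ and /n/) fails the environment for rule 1, so it stays [ɡ].
/n/ (between /ɡ/ and /i/): rule 3 targets it, but not before a labial or velar stop → unchanged [n].
/i/ stays [i].
/k/ (word-final) fails the environment for rule 1, so it stays [k].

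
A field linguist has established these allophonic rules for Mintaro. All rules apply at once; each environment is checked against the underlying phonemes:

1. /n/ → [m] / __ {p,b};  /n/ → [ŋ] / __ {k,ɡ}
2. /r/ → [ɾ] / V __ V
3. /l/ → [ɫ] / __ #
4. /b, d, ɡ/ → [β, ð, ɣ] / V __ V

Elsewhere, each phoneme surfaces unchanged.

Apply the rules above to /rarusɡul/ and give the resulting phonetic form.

/r/ (word-initial): rule 2 targets it, but not between two vowels → unchanged [r].
/r/ (between /a/ and /u/): between two vowels, so rule 2 applies → [ɾ].
/ɡ/ — between /s/ and /u/; rule 4 does not apply here → [ɡ].
Rule 3 applies to /l/ (word-final: word-finally) → [ɫ].

[raɾusɡuɫ]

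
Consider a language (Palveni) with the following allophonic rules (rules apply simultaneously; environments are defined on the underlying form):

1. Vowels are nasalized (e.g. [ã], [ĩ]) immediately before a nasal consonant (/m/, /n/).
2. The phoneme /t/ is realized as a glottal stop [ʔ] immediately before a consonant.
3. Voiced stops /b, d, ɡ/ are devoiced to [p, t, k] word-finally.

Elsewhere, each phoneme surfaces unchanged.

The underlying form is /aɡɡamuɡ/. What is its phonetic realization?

[aɡɡãmuk]

/a/ — word-initial; rule 1 does not apply here → [a].
/ɡ/ — between /a/ and /ɡ/; rule 3 does not apply here → [ɡ].
/ɡ/ (between /ɡ/ and /a/) is in the target of rule 3 but the environment (word-finally) is not met → [ɡ].
Rule 1 applies to /a/ (between /ɡ/ and /m/: before a nasal consonant) → [ã].
/m/ (between /a/ and /u/) is unaffected → [m].
/u/ (between /m/ and /ɡ/) fails the environment for rule 1, so it stays [u].
Rule 3 applies to /ɡ/ (word-final: word-finally) → [k].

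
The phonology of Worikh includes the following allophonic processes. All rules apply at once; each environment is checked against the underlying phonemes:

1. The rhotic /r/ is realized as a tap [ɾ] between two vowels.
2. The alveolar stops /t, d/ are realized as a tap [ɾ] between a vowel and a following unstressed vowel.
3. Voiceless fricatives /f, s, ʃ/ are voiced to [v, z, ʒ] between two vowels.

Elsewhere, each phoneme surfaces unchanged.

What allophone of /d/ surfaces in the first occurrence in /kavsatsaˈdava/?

[d]

/d/ (between /a/ and /a/) fails the environment for rule 2, so it stays [d].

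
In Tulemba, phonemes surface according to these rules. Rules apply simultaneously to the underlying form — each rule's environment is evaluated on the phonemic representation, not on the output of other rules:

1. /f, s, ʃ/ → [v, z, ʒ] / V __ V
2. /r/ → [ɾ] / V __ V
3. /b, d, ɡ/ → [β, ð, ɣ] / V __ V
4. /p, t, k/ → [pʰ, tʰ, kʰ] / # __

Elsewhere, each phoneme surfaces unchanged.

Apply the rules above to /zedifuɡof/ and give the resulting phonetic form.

[zeðivuɣof]

/d/ — between /e/ and /i/, between two vowels — surfaces as [ð] (rule 3).
Rule 1 applies to /f/ (between /i/ and /u/: between two vowels) → [v].
/ɡ/ (between /u/ and /o/) occurs between two vowels → [ɣ] by rule 3.
/f/ (word-final) is in the target of rule 1 but the environment (between two vowels) is not met → [f].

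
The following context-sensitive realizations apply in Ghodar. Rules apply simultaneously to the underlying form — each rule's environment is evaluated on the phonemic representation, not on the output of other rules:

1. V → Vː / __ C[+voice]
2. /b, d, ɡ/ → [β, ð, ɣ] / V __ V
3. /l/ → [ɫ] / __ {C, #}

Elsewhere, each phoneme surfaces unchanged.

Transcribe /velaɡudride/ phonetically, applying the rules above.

[veːlaːɣuːdriːðe]

/v/ (word-initial) is unaffected → [v].
/e/ meets the environment for rule 1 (before a voiced consonant) → [eː].
/l/ (between /e/ and /a/): rule 3 targets it, but not word-finally or immediately before a consonant → unchanged [l].
Rule 1 applies to /a/ (between /l/ and /ɡ/: before a voiced consonant) → [aː].
/ɡ/ (between /a/ and /u/) occurs between two vowels → [ɣ] by rule 2.
/u/ meets the environment for rule 1 (before a voiced consonant) → [uː].
/d/ — between /u/ and /r/; rule 2 does not apply here → [d].
/r/ stays [r].
/i/ meets the environment for rule 1 (before a voiced consonant) → [iː].
/d/ (between /i/ and /e/) occurs between two vowels → [ð] by rule 2.
/e/ (word-final) is in the target of rule 1 but the environment (before a voiced consonant) is not met → [e].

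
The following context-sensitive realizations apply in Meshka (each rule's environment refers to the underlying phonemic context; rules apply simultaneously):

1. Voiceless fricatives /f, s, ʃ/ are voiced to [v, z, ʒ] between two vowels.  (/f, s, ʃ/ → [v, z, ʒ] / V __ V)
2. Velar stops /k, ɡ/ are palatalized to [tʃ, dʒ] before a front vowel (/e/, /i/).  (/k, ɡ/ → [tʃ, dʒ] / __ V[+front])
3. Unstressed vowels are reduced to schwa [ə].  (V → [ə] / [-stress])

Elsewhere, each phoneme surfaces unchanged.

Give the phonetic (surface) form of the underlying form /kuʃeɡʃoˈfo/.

[kəʒəɡʃəˈvo]

/k/ (word-initial) is in the target of rule 2 but the environment (before a front vowel) is not met → [k].
/u/ (between /k/ and /ʃ/): in an unstressed syllable, so rule 3 applies → [ə].
/ʃ/ — between /u/ and /e/, between two vowels — surfaces as [ʒ] (rule 1).
/e/ — between /ʃ/ and /ɡ/, in an unstressed syllable — surfaces as [ə] (rule 3).
/ɡ/ (between /e/ and /ʃ/) fails the environment for rule 2, so it stays [ɡ].
/ʃ/ — between /ɡ/ and /o/; rule 1 does not apply here → [ʃ].
Rule 3 applies to /o/ (between /ʃ/ and /f/: in an unstressed syllable) → [ə].
/f/ (between /o/ and /o/) occurs between two vowels → [v] by rule 1.
/o/ (word-final) is in the target of rule 3 but the environment (in an unstressed syllable) is not met → [o].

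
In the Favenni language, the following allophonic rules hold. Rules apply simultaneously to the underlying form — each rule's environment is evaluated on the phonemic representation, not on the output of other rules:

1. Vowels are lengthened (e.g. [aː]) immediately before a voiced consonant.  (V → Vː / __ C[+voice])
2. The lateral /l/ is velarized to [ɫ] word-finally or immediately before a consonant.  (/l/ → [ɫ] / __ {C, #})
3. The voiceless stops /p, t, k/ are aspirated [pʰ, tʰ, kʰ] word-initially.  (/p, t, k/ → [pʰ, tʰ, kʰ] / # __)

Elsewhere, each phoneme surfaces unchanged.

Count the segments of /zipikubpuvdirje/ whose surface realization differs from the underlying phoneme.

Segments that undergo a rule: /u/ → [uː] (rule 1); /u/ → [uː] (rule 1); /i/ → [iː] (rule 1).
All other segments surface unchanged.

3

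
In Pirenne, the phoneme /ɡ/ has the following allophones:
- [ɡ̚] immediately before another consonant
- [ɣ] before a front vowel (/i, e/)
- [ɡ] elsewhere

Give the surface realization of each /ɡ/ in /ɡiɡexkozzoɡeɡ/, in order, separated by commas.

Occurrence 1 (position 1): before a front vowel (/i, e/) → [ɣ].
Occurrence 2 (position 3): before a front vowel (/i, e/) → [ɣ].
Occurrence 3 (position 11): before a front vowel (/i, e/) → [ɣ].
Occurrence 4 (position 13): no conditioning environment matches → elsewhere allophone [ɡ].

[ɣ], [ɣ], [ɣ], [ɡ]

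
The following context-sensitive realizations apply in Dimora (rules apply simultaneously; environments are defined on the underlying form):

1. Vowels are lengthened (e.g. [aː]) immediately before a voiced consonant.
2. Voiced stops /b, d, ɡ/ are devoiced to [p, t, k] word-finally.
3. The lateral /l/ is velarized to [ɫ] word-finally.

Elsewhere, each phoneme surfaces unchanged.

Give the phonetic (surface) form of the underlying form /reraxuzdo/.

/r/ (word-initial): no rule targets it → [r].
/e/ — between /r/ and /r/, before a voiced consonant — surfaces as [eː] (rule 1).
/r/ (between /e/ and /a/) is unaffected → [r].
/a/ (between /r/ and /x/) is in the target of rule 1 but the environment (before a voiced consonant) is not met → [a].
/x/ — not in any rule's target class → [x].
/u/ (between /x/ and /z/): before a voiced consonant, so rule 1 applies → [uː].
/z/ stays [z].
/d/ (between /z/ and /o/) fails the environment for rule 2, so it stays [d].
/o/ (word-final): rule 1 targets it, but not before a voiced consonant → unchanged [o].

[reːraxuːzdo]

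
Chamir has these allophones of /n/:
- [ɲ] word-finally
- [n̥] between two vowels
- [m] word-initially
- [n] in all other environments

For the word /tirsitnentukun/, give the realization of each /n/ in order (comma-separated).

Occurrence 1 (position 7): no conditioning environment matches → elsewhere allophone [n].
Occurrence 2 (position 9): no conditioning environment matches → elsewhere allophone [n].
Occurrence 3 (position 14): word-finally → [ɲ].

[n], [n], [ɲ]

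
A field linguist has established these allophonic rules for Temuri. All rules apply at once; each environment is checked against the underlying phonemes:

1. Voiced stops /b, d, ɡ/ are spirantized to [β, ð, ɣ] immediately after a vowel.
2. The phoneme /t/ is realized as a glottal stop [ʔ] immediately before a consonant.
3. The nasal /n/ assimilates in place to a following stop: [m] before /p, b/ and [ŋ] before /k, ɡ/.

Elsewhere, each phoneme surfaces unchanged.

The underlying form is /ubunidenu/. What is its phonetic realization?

/u/ (word-initial): no rule targets it → [u].
Rule 1 applies to /b/ (between /u/ and /u/: immediately after a vowel) → [β].
/u/ (between /b/ and /n/): no rule targets it → [u].
/n/ — between /u/ and /i/; rule 3 does not apply here → [n].
/i/ stays [i].
Rule 1 applies to /d/ (between /i/ and /e/: immediately after a vowel) → [ð].
/e/ (between /d/ and /n/): no rule targets it → [e].
/n/ (between /e/ and /u/): rule 3 targets it, but not before a labial or velar stop → unchanged [n].
/u/ (word-final) is unaffected → [u].

[uβuniðenu]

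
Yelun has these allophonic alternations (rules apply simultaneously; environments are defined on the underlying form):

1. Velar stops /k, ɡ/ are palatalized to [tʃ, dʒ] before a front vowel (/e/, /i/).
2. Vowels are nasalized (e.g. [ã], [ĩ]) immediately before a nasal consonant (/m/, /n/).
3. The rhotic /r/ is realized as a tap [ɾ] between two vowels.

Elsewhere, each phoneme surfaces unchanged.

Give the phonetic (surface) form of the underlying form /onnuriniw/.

Rule 2 applies to /o/ (word-initial: before a nasal consonant) → [õ].
/n/ (between /o/ and /n/): no rule targets it → [n].
/n/ (between /n/ and /u/) is unaffected → [n].
/u/ (between /n/ and /r/) is in the target of rule 2 but the environment (before a nasal consonant) is not met → [u].
Rule 3 applies to /r/ (between /u/ and /i/: between two vowels) → [ɾ].
/i/ meets the environment for rule 2 (before a nasal consonant) → [ĩ].
/n/ stays [n].
/i/ (between /n/ and /w/) is in the target of rule 2 but the environment (before a nasal consonant) is not met → [i].
/w/ stays [w].

[õnnuɾĩniw]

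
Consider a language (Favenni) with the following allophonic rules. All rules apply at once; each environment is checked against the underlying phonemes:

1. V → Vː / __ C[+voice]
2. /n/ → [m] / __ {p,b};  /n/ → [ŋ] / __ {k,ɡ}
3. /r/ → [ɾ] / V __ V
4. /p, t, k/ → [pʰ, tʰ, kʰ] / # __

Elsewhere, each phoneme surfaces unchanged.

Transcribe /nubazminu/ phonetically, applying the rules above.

[nuːbaːzmiːnu]

/n/ — word-initial; rule 2 does not apply here → [n].
/u/ (between /n/ and /b/) occurs before a voiced consonant → [uː] by rule 1.
/b/ (between /u/ and /a/): no rule targets it → [b].
/a/ (between /b/ and /z/) occurs before a voiced consonant → [aː] by rule 1.
/z/ (between /a/ and /m/): no rule targets it → [z].
/m/ (between /z/ and /i/) is unaffected → [m].
/i/ meets the environment for rule 1 (before a voiced consonant) → [iː].
/n/ (between /i/ and /u/) is in the target of rule 2 but the environment (before a labial or velar stop) is not met → [n].
/u/ — word-final; rule 1 does not apply here → [u].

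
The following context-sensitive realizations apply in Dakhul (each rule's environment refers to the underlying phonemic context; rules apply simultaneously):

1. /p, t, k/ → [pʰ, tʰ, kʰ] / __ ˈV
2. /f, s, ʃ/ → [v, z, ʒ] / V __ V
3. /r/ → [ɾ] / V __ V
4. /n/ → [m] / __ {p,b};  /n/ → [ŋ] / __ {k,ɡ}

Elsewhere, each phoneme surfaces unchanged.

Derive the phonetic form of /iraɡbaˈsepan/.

/i/ (word-initial) is unaffected → [i].
/r/ (between /i/ and /a/) occurs between two vowels → [ɾ] by rule 3.
/a/ (between /r/ and /ɡ/): no rule targets it → [a].
/ɡ/ (between /a/ and /b/): no rule targets it → [ɡ].
/b/ — not in any rule's target class → [b].
/a/ — not in any rule's target class → [a].
/s/ meets the environment for rule 2 (between two vowels) → [z].
/e/ (between /s/ and /p/): no rule targets it → [e].
/p/ (between /e/ and /a/) fails the environment for rule 1, so it stays [p].
/a/ stays [a].
/n/ — word-final; rule 4 does not apply here → [n].

[iɾaɡbaˈzepan]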